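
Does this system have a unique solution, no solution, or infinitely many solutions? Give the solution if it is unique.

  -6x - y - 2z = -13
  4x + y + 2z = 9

Row-reduce:
R1 ← R1 / (-6).
R2 ← R2 − 4·R1.
R2 ← R2 / (1/3).
R1 ← R1 − 1/6·R2.
Rank is 2 with 3 unknowns, leaving z free.

infinitely many solutions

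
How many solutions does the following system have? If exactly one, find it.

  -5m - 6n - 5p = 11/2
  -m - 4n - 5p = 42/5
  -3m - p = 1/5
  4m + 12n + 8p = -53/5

Row-reduce the augmented matrix:
R1 ← R1 / (-5).
R2 ← R2 + 1·R1.
R3 ← R3 + 3·R1.
R4 ← R4 − 4·R1.
R2 ← R2 / (-14/5).
R1 ← R1 − 6/5·R2.
R3 ← R3 − 18/5·R2.
R4 ← R4 − 36/5·R2.
R3 ← R3 / (-22/7).
R1 ← R1 + 5/7·R3.
R2 ← R2 − 10/7·R3.
R4 ← R4 + 44/7·R3.
R4 reduces to 0 = 0, so the extra equation is consistent.
Reading off the reduced rows gives m = 3/5, n = 1/4, p = -2.

m = 3/5, n = 1/4, p = -2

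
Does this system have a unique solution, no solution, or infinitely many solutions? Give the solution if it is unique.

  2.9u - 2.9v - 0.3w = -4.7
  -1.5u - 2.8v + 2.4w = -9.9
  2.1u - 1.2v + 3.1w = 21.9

Row-reduce the augmented matrix:
R1 ← R1 / (29/10).
R2 ← R2 + 3/2·R1.
R3 ← R3 − 21/10·R1.
R2 ← R2 / (-43/10).
R1 ← R1 + 1·R2.
R3 ← R3 − 9/10·R2.
R3 ← R3 / (9445/2494).
R1 ← R1 + 780/1247·R3.
R2 ← R2 + 651/1247·R3.
Reading off the reduced rows gives u = 5, v = 6, w = 6.

u = 5, v = 6, w = 6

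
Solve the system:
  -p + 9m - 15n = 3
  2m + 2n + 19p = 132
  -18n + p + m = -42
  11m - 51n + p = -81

m = 6, n = 3, p = 6

Row-reduce the augmented matrix:
R1 ← R1 / (9).
R2 ← R2 − 2·R1.
R3 ← R3 − 1·R1.
R4 ← R4 − 11·R1.
R2 ← R2 / (16/3).
R1 ← R1 + 5/3·R2.
R3 ← R3 + 49/3·R2.
R4 ← R4 + 98/3·R2.
R3 ← R3 / (2879/48).
R1 ← R1 − 283/48·R3.
R2 ← R2 − 173/48·R3.
R4 ← R4 − 2879/24·R3.
R4 reduces to 0 = 0, so the extra equation is consistent.
Reading off the reduced rows gives m = 6, n = 3, p = 6.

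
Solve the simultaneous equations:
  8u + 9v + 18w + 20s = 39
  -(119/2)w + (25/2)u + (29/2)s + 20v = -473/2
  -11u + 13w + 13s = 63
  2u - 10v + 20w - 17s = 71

Row-reduce:
R1 ← R1 / (8).
R2 ← R2 − 25/2·R1.
R3 ← R3 + 11·R1.
R4 ← R4 − 2·R1.
R2 ← R2 / (95/16).
R1 ← R1 − 9/8·R2.
R3 ← R3 − 99/8·R2.
R4 ← R4 + 49/4·R2.
R3 ← R3 / (20936/95).
R1 ← R1 − 1791/95·R3.
R2 ← R2 + 1402/95·R3.
R4 ← R4 + 15702/95·R3.
Rank is 3 with 4 unknowns, leaving s free.

infinitely many solutions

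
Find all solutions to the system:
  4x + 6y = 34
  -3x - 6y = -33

x = 1, y = 5

Row-reduce the augmented matrix:
R1 ← R1 / (4).
R2 ← R2 + 3·R1.
R2 ← R2 / (-3/2).
R1 ← R1 − 3/2·R2.
Reading off the reduced rows gives x = 1, y = 5.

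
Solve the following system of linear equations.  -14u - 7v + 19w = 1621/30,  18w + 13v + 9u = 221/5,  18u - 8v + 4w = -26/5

Row-reduce the augmented matrix:
R1 ← R1 / (-14).
R2 ← R2 − 9·R1.
R3 ← R3 − 18·R1.
R2 ← R2 / (17/2).
R1 ← R1 − 1/2·R2.
R3 ← R3 + 17·R2.
R3 ← R3 / (622/7).
R1 ← R1 + 373/119·R3.
R2 ← R2 − 423/119·R3.
Reading off the reduced rows gives u = -2/3, v = 2/5, w = 5/2.

u = -2/3, v = 2/5, w = 5/2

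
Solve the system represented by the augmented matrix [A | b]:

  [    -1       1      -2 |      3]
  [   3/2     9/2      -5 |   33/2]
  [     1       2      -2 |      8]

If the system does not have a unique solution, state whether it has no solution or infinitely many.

no solution

Row-reduce:
R1 ← R1 / (-1).
R2 ← R2 − 3/2·R1.
R3 ← R3 − 1·R1.
R2 ← R2 / (6).
R1 ← R1 + 1·R2.
R3 ← R3 − 3·R2.
Row 3 reduces to 0 = 1/2, a contradiction. The system is inconsistent.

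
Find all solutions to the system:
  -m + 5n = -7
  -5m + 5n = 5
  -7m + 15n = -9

Row-reduce the augmented matrix:
R1 ← R1 / (-1).
R2 ← R2 + 5·R1.
R3 ← R3 + 7·R1.
R2 ← R2 / (-20).
R1 ← R1 + 5·R2.
R3 ← R3 + 20·R2.
R3 reduces to 0 = 0, so the extra equation is consistent.
Reading off the reduced rows gives m = -3, n = -2.

m = -3, n = -2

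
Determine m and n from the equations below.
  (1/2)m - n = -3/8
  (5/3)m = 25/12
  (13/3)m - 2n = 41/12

Row-reduce the augmented matrix:
R1 ← R1 / (1/2).
R2 ← R2 − 5/3·R1.
R3 ← R3 − 13/3·R1.
R2 ← R2 / (10/3).
R1 ← R1 + 2·R2.
R3 ← R3 − 20/3·R2.
R3 reduces to 0 = 0, so the extra equation is consistent.
Reading off the reduced rows gives m = 5/4, n = 1.

m = 5/4, n = 1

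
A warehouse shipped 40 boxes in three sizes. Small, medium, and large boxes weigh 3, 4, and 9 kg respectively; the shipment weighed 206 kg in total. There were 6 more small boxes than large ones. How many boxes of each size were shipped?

small boxes: 19, medium boxes: 8, large boxes: 13

Let s = small boxes, m = medium boxes, l = large boxes.
  s + m + l = 40
  3s + 4m + 9l = 206
  s - l = 6
Row-reduce the augmented matrix:
R2 ← R2 − 3·R1.
R3 ← R3 − 1·R1.
R1 ← R1 − 1·R2.
R3 ← R3 + 1·R2.
R3 ← R3 / (4).
R1 ← R1 + 5·R3.
R2 ← R2 − 6·R3.
Reading off the reduced rows gives s = 19, m = 8, l = 13.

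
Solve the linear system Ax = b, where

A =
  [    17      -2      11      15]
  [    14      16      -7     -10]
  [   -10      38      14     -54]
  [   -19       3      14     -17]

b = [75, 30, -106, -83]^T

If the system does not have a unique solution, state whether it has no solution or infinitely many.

infinitely many solutions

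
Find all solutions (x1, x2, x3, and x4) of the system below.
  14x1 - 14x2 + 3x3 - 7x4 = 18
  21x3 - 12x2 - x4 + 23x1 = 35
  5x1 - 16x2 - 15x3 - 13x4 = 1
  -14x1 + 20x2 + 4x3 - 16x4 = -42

Row-reduce:
R1 ← R1 / (14).
R2 ← R2 − 23·R1.
R3 ← R3 − 5·R1.
R4 ← R4 + 14·R1.
R2 ← R2 / (11).
R1 ← R1 + 1·R2.
R3 ← R3 + 11·R2.
R4 ← R4 − 6·R2.
Swap R3 and R4.
R3 ← R3 / (-136/77).
R1 ← R1 − 129/77·R3.
R2 ← R2 − 225/154·R3.
Rank is 3 with 4 unknowns, leaving x4 free.

infinitely many solutions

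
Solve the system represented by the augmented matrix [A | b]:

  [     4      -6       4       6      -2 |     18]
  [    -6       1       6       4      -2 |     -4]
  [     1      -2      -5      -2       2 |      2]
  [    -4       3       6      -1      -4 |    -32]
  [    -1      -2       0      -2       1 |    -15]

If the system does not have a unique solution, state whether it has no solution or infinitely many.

x_1 = 2, x_2 = 2, x_3 = -2, x_4 = 6, x_5 = 3

Row-reduce the augmented matrix:
R1 ← R1 / (4).
R2 ← R2 + 6·R1.
R3 ← R3 − 1·R1.
R4 ← R4 + 4·R1.
R5 ← R5 + 1·R1.
R2 ← R2 / (-8).
R1 ← R1 + 3/2·R2.
R3 ← R3 + 1/2·R2.
R4 ← R4 + 3·R2.
R5 ← R5 + 7/2·R2.
R3 ← R3 / (-27/4).
R1 ← R1 + 5/4·R3.
R2 ← R2 + 3/2·R3.
R4 ← R4 − 11/2·R3.
R5 ← R5 + 17/4·R3.
R4 ← R4 / (-61/18).
R1 ← R1 + 5/36·R4.
R2 ← R2 + 2/3·R4.
R3 ← R3 − 23/36·R4.
R5 ← R5 + 125/36·R4.
R5 ← R5 / (341/122).
R1 ← R1 + 1/122·R5.
R2 ← R2 − 22/61·R5.
R3 ← R3 + 93/122·R5.
R4 ← R4 − 33/61·R5.
Reading off the reduced rows gives x_1 = 2, x_2 = 2, x_3 = -2, x_4 = 6, x_5 = 3.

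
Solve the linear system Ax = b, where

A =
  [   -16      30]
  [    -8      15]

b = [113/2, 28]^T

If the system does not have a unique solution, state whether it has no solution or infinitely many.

no solution

Row-reduce:
R1 ← R1 / (-16).
R2 ← R2 + 8·R1.
Row 2 reduces to 0 = -1/4, a contradiction. The system is inconsistent.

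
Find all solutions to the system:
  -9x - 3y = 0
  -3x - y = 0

Row-reduce:
R1 ← R1 / (-9).
R2 ← R2 + 3·R1.
Rank is 1 with 2 unknowns, leaving y free.

infinitely many solutions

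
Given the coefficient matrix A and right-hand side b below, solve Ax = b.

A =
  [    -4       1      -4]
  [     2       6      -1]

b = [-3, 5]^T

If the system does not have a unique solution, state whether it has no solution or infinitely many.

Row-reduce:
R1 ← R1 / (-4).
R2 ← R2 − 2·R1.
R2 ← R2 / (13/2).
R1 ← R1 + 1/4·R2.
Rank is 2 with 3 unknowns, leaving x_3 free.

infinitely many solutions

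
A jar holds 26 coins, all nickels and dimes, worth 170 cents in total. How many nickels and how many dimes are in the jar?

Let n = nickels, d = dimes.
  n + d = 26
  5n + 10d = 170
From equation 1: n = 26 − d.
Substitute into equation 2 and solve: d = 8.
Then n = 18.

nickels: 18, dimes: 8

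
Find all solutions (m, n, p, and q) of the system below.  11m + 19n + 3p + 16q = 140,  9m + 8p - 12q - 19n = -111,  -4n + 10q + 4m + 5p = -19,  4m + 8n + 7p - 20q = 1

m = 4, n = 5, p = -5, q = 1

Row-reduce the augmented matrix:
R1 ← R1 / (11).
R2 ← R2 − 9·R1.
R3 ← R3 − 4·R1.
R4 ← R4 − 4·R1.
R2 ← R2 / (-380/11).
R1 ← R1 − 19/11·R2.
R3 ← R3 + 120/11·R2.
R4 ← R4 − 12/11·R2.
R3 ← R3 / (41/19).
R1 ← R1 − 11/20·R3.
R2 ← R2 + 61/380·R3.
R4 ← R4 − 578/95·R3.
R4 ← R4 / (-12452/205).
R1 ← R1 + 1183/410·R4.
R2 ← R2 − 667/410·R4.
R3 ← R3 − 230/41·R4.
Reading off the reduced rows gives m = 4, n = 5, p = -5, q = 1.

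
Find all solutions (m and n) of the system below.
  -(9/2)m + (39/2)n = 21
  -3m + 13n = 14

infinitely many solutions

Row-reduce:
R1 ← R1 / (-9/2).
R2 ← R2 + 3·R1.
Rank is 1 with 2 unknowns, leaving n free.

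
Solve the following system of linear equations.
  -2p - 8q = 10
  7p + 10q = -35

Row-reduce the augmented matrix:
R1 ← R1 / (-2).
R2 ← R2 − 7·R1.
R2 ← R2 / (-18).
R1 ← R1 − 4·R2.
Reading off the reduced rows gives p = -5, q = 0.

p = -5, q = 0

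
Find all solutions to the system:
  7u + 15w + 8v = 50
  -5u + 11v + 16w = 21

infinitely many solutions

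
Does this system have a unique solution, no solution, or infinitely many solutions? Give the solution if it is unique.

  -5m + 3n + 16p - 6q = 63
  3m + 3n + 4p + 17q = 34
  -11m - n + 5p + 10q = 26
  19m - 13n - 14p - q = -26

m = 1, n = -2, p = 5, q = 1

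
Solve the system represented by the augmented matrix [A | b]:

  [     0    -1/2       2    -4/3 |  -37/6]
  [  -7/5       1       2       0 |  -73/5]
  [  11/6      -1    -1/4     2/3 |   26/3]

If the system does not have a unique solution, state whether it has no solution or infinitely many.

infinitely many solutions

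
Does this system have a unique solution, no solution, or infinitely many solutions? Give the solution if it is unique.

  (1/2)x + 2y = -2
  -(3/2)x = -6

x = 4, y = -2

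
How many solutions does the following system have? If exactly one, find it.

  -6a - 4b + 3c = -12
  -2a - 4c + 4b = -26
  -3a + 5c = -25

Row-reduce the augmented matrix:
R1 ← R1 / (-6).
R2 ← R2 + 2·R1.
R3 ← R3 + 3·R1.
R2 ← R2 / (16/3).
R1 ← R1 − 2/3·R2.
R3 ← R3 − 2·R2.
R3 ← R3 / (43/8).
R1 ← R1 − 1/8·R3.
R2 ← R2 + 15/16·R3.
Reading off the reduced rows gives a = 5, b = -6, c = -2.

a = 5, b = -6, c = -2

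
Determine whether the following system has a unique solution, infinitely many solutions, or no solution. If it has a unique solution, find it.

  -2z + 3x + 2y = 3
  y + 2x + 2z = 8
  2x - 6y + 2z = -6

Row-reduce the augmented matrix:
R1 ← R1 / (3).
R2 ← R2 − 2·R1.
R3 ← R3 − 2·R1.
R2 ← R2 / (-1/3).
R1 ← R1 − 2/3·R2.
R3 ← R3 + 22/3·R2.
R3 ← R3 / (-70).
R1 ← R1 − 6·R3.
R2 ← R2 + 10·R3.
Reading off the reduced rows gives x = 1, y = 2, z = 2.

x = 1, y = 2, z = 2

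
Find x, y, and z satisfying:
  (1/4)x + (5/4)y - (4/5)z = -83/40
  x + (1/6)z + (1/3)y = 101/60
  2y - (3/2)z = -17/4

x = 13/5, y = -5/2, z = -1/2

Row-reduce the augmented matrix:
R1 ← R1 / (1/4).
R2 ← R2 − 1·R1.
R2 ← R2 / (-14/3).
R1 ← R1 − 5·R2.
R3 ← R3 − 2·R2.
R3 ← R3 / (-2/35).
R1 ← R1 − 57/140·R3.
R2 ← R2 + 101/140·R3.
Reading off the reduced rows gives x = 13/5, y = -5/2, z = -1/2.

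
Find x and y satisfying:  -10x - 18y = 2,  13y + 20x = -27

x = -2, y = 1

Row-reduce the augmented matrix:
R1 ← R1 / (-10).
R2 ← R2 − 20·R1.
R2 ← R2 / (-23).
R1 ← R1 − 9/5·R2.
Reading off the reduced rows gives x = -2, y = 1.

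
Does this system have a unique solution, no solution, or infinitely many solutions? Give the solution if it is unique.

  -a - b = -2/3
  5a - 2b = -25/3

From equation 1: a = 2/3 − b.
Substitute into equation 2 and solve: b = 5/3.
Then a = -1.

a = -1, b = 5/3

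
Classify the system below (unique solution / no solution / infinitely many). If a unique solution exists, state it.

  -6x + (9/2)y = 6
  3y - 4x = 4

infinitely many solutions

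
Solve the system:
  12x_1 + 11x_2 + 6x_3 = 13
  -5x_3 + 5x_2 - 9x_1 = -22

infinitely many solutions

Row-reduce:
R1 ← R1 / (12).
R2 ← R2 + 9·R1.
R2 ← R2 / (53/4).
R1 ← R1 − 11/12·R2.
Rank is 2 with 3 unknowns, leaving x_3 free.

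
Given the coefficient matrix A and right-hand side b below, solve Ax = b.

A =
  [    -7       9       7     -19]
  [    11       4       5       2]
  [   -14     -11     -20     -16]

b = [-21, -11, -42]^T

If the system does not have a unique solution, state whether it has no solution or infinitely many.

infinitely many solutions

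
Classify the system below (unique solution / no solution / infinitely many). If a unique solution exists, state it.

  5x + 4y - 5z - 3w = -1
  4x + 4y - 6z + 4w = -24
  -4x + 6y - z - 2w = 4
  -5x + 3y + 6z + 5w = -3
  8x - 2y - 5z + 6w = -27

Row-reduce:
R1 ← R1 / (5).
R2 ← R2 − 4·R1.
R3 ← R3 + 4·R1.
R4 ← R4 + 5·R1.
R5 ← R5 − 8·R1.
R2 ← R2 / (4/5).
R1 ← R1 − 4/5·R2.
R3 ← R3 − 46/5·R2.
R4 ← R4 − 7·R2.
R5 ← R5 + 42/5·R2.
R3 ← R3 / (18).
R1 ← R1 − 1·R3.
R2 ← R2 + 5/2·R3.
R4 ← R4 − 37/2·R3.
R5 ← R5 + 18·R3.
R4 ← R4 / (157/6).
R1 ← R1 + 8/3·R4.
R2 ← R2 + 17/6·R4.
R3 ← R3 + 13/3·R4.
Row 5 reduces to 0 = 1, a contradiction. The system is inconsistent.

no solution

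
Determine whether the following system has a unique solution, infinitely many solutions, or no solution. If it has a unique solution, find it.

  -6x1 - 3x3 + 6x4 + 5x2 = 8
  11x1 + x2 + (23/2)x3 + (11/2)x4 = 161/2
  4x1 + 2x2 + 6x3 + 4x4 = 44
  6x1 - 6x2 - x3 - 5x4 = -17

no solution

Row-reduce:
R1 ← R1 / (-6).
R2 ← R2 − 11·R1.
R3 ← R3 − 4·R1.
R4 ← R4 − 6·R1.
R2 ← R2 / (61/6).
R1 ← R1 + 5/6·R2.
R3 ← R3 − 16/3·R2.
R4 ← R4 + 1·R2.
R3 ← R3 / (52/61).
R1 ← R1 − 121/122·R3.
R2 ← R2 − 36/61·R3.
R4 ← R4 + 208/61·R3.
Row 4 reduces to 0 = -2, a contradiction. The system is inconsistent.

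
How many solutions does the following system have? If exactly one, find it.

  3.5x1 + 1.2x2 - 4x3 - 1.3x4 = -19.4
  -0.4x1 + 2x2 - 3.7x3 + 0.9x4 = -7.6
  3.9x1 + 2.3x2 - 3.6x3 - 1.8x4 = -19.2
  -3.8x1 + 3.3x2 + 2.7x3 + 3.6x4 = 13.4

x1 = -4, x2 = 0, x3 = 2, x4 = -2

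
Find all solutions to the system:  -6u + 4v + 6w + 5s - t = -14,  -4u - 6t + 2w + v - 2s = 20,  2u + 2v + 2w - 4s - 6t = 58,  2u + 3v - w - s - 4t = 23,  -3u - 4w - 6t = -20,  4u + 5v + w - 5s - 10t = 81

Row-reduce the augmented matrix:
R1 ← R1 / (-6).
R2 ← R2 + 4·R1.
R3 ← R3 − 2·R1.
R4 ← R4 − 2·R1.
R5 ← R5 + 3·R1.
R6 ← R6 − 4·R1.
R2 ← R2 / (-5/3).
R1 ← R1 + 2/3·R2.
R3 ← R3 − 10/3·R2.
R4 ← R4 − 13/3·R2.
R5 ← R5 + 2·R2.
R6 ← R6 − 23/3·R2.
Swap R3 and R4.
R3 ← R3 / (-21/5).
R1 ← R1 + 1/5·R3.
R2 ← R2 − 6/5·R3.
R5 ← R5 + 23/5·R3.
R6 ← R6 + 21/5·R3.
R4 ← R4 / (-13).
R1 ← R1 − 27/14·R4.
R2 ← R2 + 4/7·R4.
R3 ← R3 − 22/7·R4.
R5 ← R5 − 257/14·R4.
R6 ← R6 + 13·R4.
R5 ← R5 / (-866/273).
R1 ← R1 − 176/273·R5.
R2 ← R2 + 114/91·R5.
R3 ← R3 − 61/273·R5.
R4 ← R4 − 17/13·R5.
R6 reduces to 0 = 0, so the extra equation is consistent.
Reading off the reduced rows gives u = 4, v = 2, w = 5, s = -6, t = -2.

u = 4, v = 2, w = 5, s = -6, t = -2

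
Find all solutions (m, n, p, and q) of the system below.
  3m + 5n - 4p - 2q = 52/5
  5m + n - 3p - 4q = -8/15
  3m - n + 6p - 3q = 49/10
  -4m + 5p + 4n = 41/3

Row-reduce the augmented matrix:
R1 ← R1 / (3).
R2 ← R2 − 5·R1.
R3 ← R3 − 3·R1.
R4 ← R4 + 4·R1.
R2 ← R2 / (-22/3).
R1 ← R1 − 5/3·R2.
R3 ← R3 + 6·R2.
R4 ← R4 − 32/3·R2.
R3 ← R3 / (7).
R1 ← R1 + 1/2·R3.
R2 ← R2 + 1/2·R3.
R4 ← R4 − 5·R3.
R4 ← R4 / (-255/77).
R1 ← R1 + 131/154·R4.
R2 ← R2 − 9/154·R4.
R3 ← R3 + 5/77·R4.
Reading off the reduced rows gives m = 4/3, n = 3, p = 7/5, q = 3/2.

m = 4/3, n = 3, p = 7/5, q = 3/2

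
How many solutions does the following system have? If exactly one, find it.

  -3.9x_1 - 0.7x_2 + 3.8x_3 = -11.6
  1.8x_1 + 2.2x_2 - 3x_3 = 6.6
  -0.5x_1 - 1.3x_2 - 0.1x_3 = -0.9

x_1 = 2, x_2 = 0, x_3 = -1

Row-reduce the augmented matrix:
R1 ← R1 / (-39/10).
R2 ← R2 − 9/5·R1.
R3 ← R3 + 1/2·R1.
R2 ← R2 / (122/65).
R1 ← R1 − 7/39·R2.
R3 ← R3 + 236/195·R2.
R3 ← R3 / (-509/366).
R1 ← R1 + 313/366·R3.
R2 ← R2 + 81/122·R3.
Reading off the reduced rows gives x_1 = 2, x_2 = 0, x_3 = -1.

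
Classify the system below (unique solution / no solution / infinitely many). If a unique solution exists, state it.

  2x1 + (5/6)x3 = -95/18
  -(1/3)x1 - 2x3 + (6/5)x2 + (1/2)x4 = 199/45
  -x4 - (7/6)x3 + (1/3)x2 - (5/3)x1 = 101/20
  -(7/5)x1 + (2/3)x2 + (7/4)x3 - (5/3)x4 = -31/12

x1 = -5/3, x2 = -3/4, x3 = -7/3, x4 = 1/5

Row-reduce the augmented matrix:
R1 ← R1 / (2).
R2 ← R2 + 1/3·R1.
R3 ← R3 + 5/3·R1.
R4 ← R4 + 7/5·R1.
R2 ← R2 / (6/5).
R3 ← R3 − 1/3·R2.
R4 ← R4 − 2/3·R2.
R3 ← R3 / (29/648).
R1 ← R1 − 5/12·R3.
R2 ← R2 + 335/216·R3.
R4 ← R4 − 1091/324·R3.
R4 ← R4 / (7286/87).
R1 ← R1 − 615/58·R4.
R2 ← R2 + 2265/58·R4.
R3 ← R3 + 738/29·R4.
Reading off the reduced rows gives x1 = -5/3, x2 = -3/4, x3 = -7/3, x4 = 1/5.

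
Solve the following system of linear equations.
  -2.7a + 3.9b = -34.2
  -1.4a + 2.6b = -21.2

Row-reduce the augmented matrix:
R1 ← R1 / (-27/10).
R2 ← R2 + 7/5·R1.
R2 ← R2 / (26/45).
R1 ← R1 + 13/9·R2.
Reading off the reduced rows gives a = 4, b = -6.

a = 4, b = -6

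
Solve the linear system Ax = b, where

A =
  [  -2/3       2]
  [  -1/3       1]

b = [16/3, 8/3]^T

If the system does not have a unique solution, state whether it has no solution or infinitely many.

Row-reduce:
R1 ← R1 / (-2/3).
R2 ← R2 + 1/3·R1.
Rank is 1 with 2 unknowns, leaving x_2 free.

infinitely many solutions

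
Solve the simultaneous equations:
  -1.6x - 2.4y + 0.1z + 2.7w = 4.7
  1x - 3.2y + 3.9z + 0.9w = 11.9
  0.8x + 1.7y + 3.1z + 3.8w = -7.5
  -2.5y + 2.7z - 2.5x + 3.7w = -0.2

Row-reduce the augmented matrix:
R1 ← R1 / (-8/5).
R2 ← R2 − 1·R1.
R3 ← R3 − 4/5·R1.
R4 ← R4 + 5/2·R1.
R2 ← R2 / (-47/10).
R1 ← R1 − 3/2·R2.
R3 ← R3 − 1/2·R2.
R4 ← R4 − 5/4·R2.
R3 ← R3 / (13429/3760).
R1 ← R1 − 113/94·R3.
R2 ← R2 + 317/376·R3.
R4 ← R4 − 13527/3760·R3.
R4 ← R4 / (-142225/26858).
R1 ← R1 + 36094/13429·R4.
R2 ← R2 − 9805/13429·R4.
R3 ← R3 − 20399/13429·R4.
Reading off the reduced rows gives x = 3, y = -4, z = -1, w = 0.

x = 3, y = -4, z = -1, w = 0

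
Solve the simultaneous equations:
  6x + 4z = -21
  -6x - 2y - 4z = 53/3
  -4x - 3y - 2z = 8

x = -5/2, y = 5/3, z = -3/2

Row-reduce the augmented matrix:
R1 ← R1 / (6).
R2 ← R2 + 6·R1.
R3 ← R3 + 4·R1.
R2 ← R2 / (-2).
R3 ← R3 + 3·R2.
R3 ← R3 / (2/3).
R1 ← R1 − 2/3·R3.
Reading off the reduced rows gives x = -5/2, y = 5/3, z = -3/2.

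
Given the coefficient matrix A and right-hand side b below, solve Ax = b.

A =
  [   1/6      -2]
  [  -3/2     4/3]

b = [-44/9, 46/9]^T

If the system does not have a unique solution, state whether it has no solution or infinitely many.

Row-reduce the augmented matrix:
R1 ← R1 / (1/6).
R2 ← R2 + 3/2·R1.
R2 ← R2 / (-50/3).
R1 ← R1 + 12·R2.
Reading off the reduced rows gives x_1 = -4/3, x_2 = 7/3.

x_1 = -4/3, x_2 = 7/3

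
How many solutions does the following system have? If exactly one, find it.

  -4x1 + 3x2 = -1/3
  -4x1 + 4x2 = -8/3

Row-reduce the augmented matrix:
R1 ← R1 / (-4).
R2 ← R2 + 4·R1.
R1 ← R1 + 3/4·R2.
Reading off the reduced rows gives x1 = -5/3, x2 = -7/3.

x1 = -5/3, x2 = -7/3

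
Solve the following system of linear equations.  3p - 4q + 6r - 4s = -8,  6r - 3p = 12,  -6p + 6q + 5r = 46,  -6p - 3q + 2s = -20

Row-reduce the augmented matrix:
R1 ← R1 / (3).
R2 ← R2 + 3·R1.
R3 ← R3 + 6·R1.
R4 ← R4 + 6·R1.
R2 ← R2 / (-4).
R1 ← R1 + 4/3·R2.
R3 ← R3 + 2·R2.
R4 ← R4 + 11·R2.
R3 ← R3 / (11).
R1 ← R1 + 2·R3.
R2 ← R2 + 3·R3.
R4 ← R4 + 21·R3.
R4 ← R4 / (-71/11).
R1 ← R1 + 12/11·R4.
R2 ← R2 + 7/11·R4.
R3 ← R3 + 6/11·R4.
Reading off the reduced rows gives p = 0, q = 6, r = 2, s = -1.

p = 0, q = 6, r = 2, s = -1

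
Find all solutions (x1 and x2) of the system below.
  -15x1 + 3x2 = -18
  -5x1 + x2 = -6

Row-reduce:
R1 ← R1 / (-15).
R2 ← R2 + 5·R1.
Rank is 1 with 2 unknowns, leaving x2 free.

infinitely many solutions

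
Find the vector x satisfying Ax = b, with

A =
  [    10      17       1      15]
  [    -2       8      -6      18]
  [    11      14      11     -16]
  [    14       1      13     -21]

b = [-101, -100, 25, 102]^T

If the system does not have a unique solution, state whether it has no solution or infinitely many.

Row-reduce:
R1 ← R1 / (10).
R2 ← R2 + 2·R1.
R3 ← R3 − 11·R1.
R4 ← R4 − 14·R1.
R2 ← R2 / (57/5).
R1 ← R1 − 17/10·R2.
R3 ← R3 + 47/10·R2.
R4 ← R4 + 114/5·R2.
R3 ← R3 / (428/57).
R1 ← R1 − 55/57·R3.
R2 ← R2 + 29/57·R3.
Row 4 reduces to 0 = 3, a contradiction. The system is inconsistent.

no solution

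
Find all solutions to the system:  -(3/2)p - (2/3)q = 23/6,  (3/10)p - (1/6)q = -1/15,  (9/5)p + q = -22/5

no solution

Row-reduce:
R1 ← R1 / (-3/2).
R2 ← R2 − 3/10·R1.
R3 ← R3 − 9/5·R1.
R2 ← R2 / (-3/10).
R1 ← R1 − 4/9·R2.
R3 ← R3 − 1/5·R2.
Row 3 reduces to 0 = 2/3, a contradiction. The system is inconsistent.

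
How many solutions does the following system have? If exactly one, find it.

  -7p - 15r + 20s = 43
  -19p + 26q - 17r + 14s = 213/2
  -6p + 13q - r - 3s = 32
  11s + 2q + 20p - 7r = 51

no solution

Row-reduce:
R1 ← R1 / (-7).
R2 ← R2 + 19·R1.
R3 ← R3 + 6·R1.
R4 ← R4 − 20·R1.
R2 ← R2 / (26).
R3 ← R3 − 13·R2.
R4 ← R4 − 2·R2.
Swap R3 and R4.
R3 ← R3 / (-4703/91).
R1 ← R1 − 15/7·R3.
R2 ← R2 − 83/91·R3.
Row 4 reduces to 0 = 1/4, a contradiction. The system is inconsistent.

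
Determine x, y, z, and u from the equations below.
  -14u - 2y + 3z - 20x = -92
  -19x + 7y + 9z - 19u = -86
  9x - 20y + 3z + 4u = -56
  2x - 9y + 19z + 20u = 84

Row-reduce the augmented matrix:
R1 ← R1 / (-20).
R2 ← R2 + 19·R1.
R3 ← R3 − 9·R1.
R4 ← R4 − 2·R1.
R2 ← R2 / (89/10).
R1 ← R1 − 1/10·R2.
R3 ← R3 + 209/10·R2.
R4 ← R4 + 46/5·R2.
R3 ← R3 / (3345/178).
R1 ← R1 + 39/178·R3.
R2 ← R2 − 123/178·R3.
R4 ← R4 − 4567/178·R3.
R4 ← R4 / (114143/3345).
R1 ← R1 − 648/1115·R4.
R2 ← R2 + 71/1115·R4.
R3 ← R3 + 2792/3345·R4.
Reading off the reduced rows gives x = 0, y = 4, z = 0, u = 6.

x = 0, y = 4, z = 0, u = 6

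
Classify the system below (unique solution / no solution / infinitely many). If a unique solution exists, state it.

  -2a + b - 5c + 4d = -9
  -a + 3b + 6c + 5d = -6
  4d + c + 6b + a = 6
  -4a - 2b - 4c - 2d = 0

a = 0, b = 3, c = 0, d = -3

Row-reduce the augmented matrix:
R1 ← R1 / (-2).
R2 ← R2 + 1·R1.
R3 ← R3 − 1·R1.
R4 ← R4 + 4·R1.
R2 ← R2 / (5/2).
R1 ← R1 + 1/2·R2.
R3 ← R3 − 13/2·R2.
R4 ← R4 + 4·R2.
R3 ← R3 / (-118/5).
R1 ← R1 − 21/5·R3.
R2 ← R2 − 17/5·R3.
R4 ← R4 − 98/5·R3.
R4 ← R4 / (-395/59).
R1 ← R1 + 203/118·R4.
R2 ← R2 − 111/118·R4.
R3 ← R3 − 9/118·R4.
Reading off the reduced rows gives a = 0, b = 3, c = 0, d = -3.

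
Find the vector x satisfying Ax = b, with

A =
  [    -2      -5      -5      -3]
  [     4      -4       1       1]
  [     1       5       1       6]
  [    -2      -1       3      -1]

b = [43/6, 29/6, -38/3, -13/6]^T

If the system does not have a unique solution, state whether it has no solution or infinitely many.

x_1 = 3/2, x_2 = -1/3, x_3 = -1/2, x_4 = -2

Row-reduce the augmented matrix:
R1 ← R1 / (-2).
R2 ← R2 − 4·R1.
R3 ← R3 − 1·R1.
R4 ← R4 + 2·R1.
R2 ← R2 / (-14).
R1 ← R1 − 5/2·R2.
R3 ← R3 − 5/2·R2.
R4 ← R4 − 4·R2.
R3 ← R3 / (-87/28).
R1 ← R1 − 25/28·R3.
R2 ← R2 − 9/14·R3.
R4 ← R4 − 38/7·R3.
R4 ← R4 / (598/87).
R1 ← R1 − 143/87·R4.
R2 ← R2 − 32/29·R4.
R3 ← R3 + 101/87·R4.
Reading off the reduced rows gives x_1 = 3/2, x_2 = -1/3, x_3 = -1/2, x_4 = -2.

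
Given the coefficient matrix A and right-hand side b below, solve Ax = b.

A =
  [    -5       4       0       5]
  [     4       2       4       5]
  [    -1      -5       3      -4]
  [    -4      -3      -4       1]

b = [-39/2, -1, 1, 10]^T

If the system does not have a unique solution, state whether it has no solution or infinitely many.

Row-reduce the augmented matrix:
R1 ← R1 / (-5).
R2 ← R2 − 4·R1.
R3 ← R3 + 1·R1.
R4 ← R4 + 4·R1.
R2 ← R2 / (26/5).
R1 ← R1 + 4/5·R2.
R3 ← R3 + 29/5·R2.
R4 ← R4 + 31/5·R2.
R3 ← R3 / (97/13).
R1 ← R1 − 8/13·R3.
R2 ← R2 − 10/13·R3.
R4 ← R4 − 10/13·R3.
R4 ← R4 / (1399/194).
R1 ← R1 + 3/97·R4.
R2 ← R2 − 235/194·R4.
R3 ← R3 − 131/194·R4.
Reading off the reduced rows gives x_1 = 5/2, x_2 = -3, x_3 = -5/2, x_4 = 1.

x_1 = 5/2, x_2 = -3, x_3 = -5/2, x_4 = 1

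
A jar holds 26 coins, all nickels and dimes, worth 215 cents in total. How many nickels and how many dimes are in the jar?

Let n = nickels, d = dimes.
  d + n = 26
  5n + 10d = 215
From equation 1: n = 26 − d.
Substitute into equation 2 and solve: d = 17.
Then n = 9.

nickels: 9, dimes: 17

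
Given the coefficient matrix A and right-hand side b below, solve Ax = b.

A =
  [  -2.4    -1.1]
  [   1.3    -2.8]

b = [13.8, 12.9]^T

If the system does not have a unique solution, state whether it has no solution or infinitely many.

x_1 = -3, x_2 = -6

Row-reduce the augmented matrix:
R1 ← R1 / (-12/5).
R2 ← R2 − 13/10·R1.
R2 ← R2 / (-163/48).
R1 ← R1 − 11/24·R2.
Reading off the reduced rows gives x_1 = -3, x_2 = -6.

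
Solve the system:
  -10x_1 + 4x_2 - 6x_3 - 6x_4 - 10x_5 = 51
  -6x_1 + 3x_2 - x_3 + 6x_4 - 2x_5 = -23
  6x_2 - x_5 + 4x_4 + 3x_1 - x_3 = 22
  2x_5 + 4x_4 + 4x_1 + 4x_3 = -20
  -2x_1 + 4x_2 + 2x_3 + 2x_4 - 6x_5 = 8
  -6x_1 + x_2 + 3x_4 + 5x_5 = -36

no solution

Row-reduce:
R1 ← R1 / (-10).
R2 ← R2 + 6·R1.
R3 ← R3 − 3·R1.
R4 ← R4 − 4·R1.
R5 ← R5 + 2·R1.
R6 ← R6 + 6·R1.
R2 ← R2 / (3/5).
R1 ← R1 + 2/5·R2.
R3 ← R3 − 36/5·R2.
R4 ← R4 − 8/5·R2.
R5 ← R5 − 16/5·R2.
R6 ← R6 + 7/5·R2.
R3 ← R3 / (-34).
R1 ← R1 − 7/3·R3.
R2 ← R2 − 13/3·R3.
R4 ← R4 + 16/3·R3.
R5 ← R5 + 32/3·R3.
R6 ← R6 − 29/3·R3.
R4 ← R4 / (-320/51).
R1 ← R1 + 77/102·R4.
R2 ← R2 − 163/102·R4.
R3 ← R3 − 113/34·R4.
R5 ← R5 + 640/51·R4.
R6 ← R6 + 319/102·R4.
Swap R5 and R6.
R5 ← R5 / (499/64).
R1 ← R1 − 41/64·R5.
R2 ← R2 + 71/64·R5.
R3 ← R3 + 55/64·R5.
R4 ← R4 − 23/32·R5.
Row 6 reduces to 0 = -3, a contradiction. The system is inconsistent.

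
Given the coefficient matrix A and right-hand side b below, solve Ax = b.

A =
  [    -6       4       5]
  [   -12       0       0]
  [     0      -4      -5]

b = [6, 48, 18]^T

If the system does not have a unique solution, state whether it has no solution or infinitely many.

Row-reduce:
R1 ← R1 / (-6).
R2 ← R2 + 12·R1.
R2 ← R2 / (-8).
R1 ← R1 + 2/3·R2.
R3 ← R3 + 4·R2.
Rank is 2 with 3 unknowns, leaving x_3 free.

infinitely many solutions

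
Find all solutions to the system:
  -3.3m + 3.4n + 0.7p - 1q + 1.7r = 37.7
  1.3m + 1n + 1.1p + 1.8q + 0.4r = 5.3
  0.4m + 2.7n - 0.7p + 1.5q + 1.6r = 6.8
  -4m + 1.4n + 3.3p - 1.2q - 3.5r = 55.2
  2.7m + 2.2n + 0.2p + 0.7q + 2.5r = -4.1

Row-reduce the augmented matrix:
R1 ← R1 / (-33/10).
R2 ← R2 − 13/10·R1.
R3 ← R3 − 2/5·R1.
R4 ← R4 + 4·R1.
R5 ← R5 − 27/10·R1.
R2 ← R2 / (386/165).
R1 ← R1 + 34/33·R2.
R3 ← R3 − 1027/330·R2.
R4 ← R4 + 449/165·R2.
R5 ← R5 − 274/55·R2.
R3 ← R3 / (-9439/3860).
R1 ← R1 − 76/193·R3.
R2 ← R2 − 227/386·R3.
R4 ← R4 − 782/193·R3.
R5 ← R5 + 4163/1930·R3.
R4 ← R4 / (7862/9439).
R1 ← R1 − 7958/9439·R4.
R2 ← R2 − 4557/9439·R4.
R3 ← R3 − 1898/9439·R4.
R5 ← R5 + 252843/94390·R4.
R5 ← R5 / (-16612671/1572400).
R1 ← R1 − 294373/78620·R5.
R2 ← R2 − 421929/157240·R5.
R3 ← R3 − 57563/78620·R5.
R4 ← R4 + 695023/157240·R5.
Reading off the reduced rows gives m = -5, n = 6, p = 6, q = 0, r = -2.

m = -5, n = 6, p = 6, q = 0, r = -2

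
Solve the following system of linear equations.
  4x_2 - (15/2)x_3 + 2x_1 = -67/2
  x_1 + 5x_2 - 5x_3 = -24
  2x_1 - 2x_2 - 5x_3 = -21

no solution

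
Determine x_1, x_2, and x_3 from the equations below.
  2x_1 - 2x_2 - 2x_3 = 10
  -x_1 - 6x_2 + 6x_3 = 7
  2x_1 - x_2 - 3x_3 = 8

Row-reduce the augmented matrix:
R1 ← R1 / (2).
R2 ← R2 + 1·R1.
R3 ← R3 − 2·R1.
R2 ← R2 / (-7).
R1 ← R1 + 1·R2.
R3 ← R3 − 1·R2.
R3 ← R3 / (-2/7).
R1 ← R1 + 12/7·R3.
R2 ← R2 + 5/7·R3.
Reading off the reduced rows gives x_1 = 5, x_2 = -1, x_3 = 1.

x_1 = 5, x_2 = -1, x_3 = 1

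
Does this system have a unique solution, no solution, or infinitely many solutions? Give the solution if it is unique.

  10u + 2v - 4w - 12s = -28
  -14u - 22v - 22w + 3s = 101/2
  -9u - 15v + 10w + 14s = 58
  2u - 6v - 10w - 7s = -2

no solution

Row-reduce:
R1 ← R1 / (10).
R2 ← R2 + 14·R1.
R3 ← R3 + 9·R1.
R4 ← R4 − 2·R1.
R2 ← R2 / (-96/5).
R1 ← R1 − 1/5·R2.
R3 ← R3 + 66/5·R2.
R4 ← R4 + 32/5·R2.
R3 ← R3 / (203/8).
R1 ← R1 + 11/16·R3.
R2 ← R2 − 23/16·R3.
Row 4 reduces to 0 = -1/6, a contradiction. The system is inconsistent.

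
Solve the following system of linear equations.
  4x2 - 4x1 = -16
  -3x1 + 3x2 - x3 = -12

Row-reduce:
R1 ← R1 / (-4).
R2 ← R2 + 3·R1.
R2 ← R2 / (-1).
Rank is 2 with 3 unknowns, leaving x2 free.

infinitely many solutions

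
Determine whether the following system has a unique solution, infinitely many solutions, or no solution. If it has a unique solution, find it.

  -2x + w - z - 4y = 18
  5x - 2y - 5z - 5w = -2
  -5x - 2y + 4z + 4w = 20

Row-reduce:
R1 ← R1 / (-2).
R2 ← R2 − 5·R1.
R3 ← R3 + 5·R1.
R2 ← R2 / (-12).
R1 ← R1 − 2·R2.
R3 ← R3 − 8·R2.
R3 ← R3 / (3/2).
R1 ← R1 + 3/4·R3.
R2 ← R2 − 5/8·R3.
Rank is 3 with 4 unknowns, leaving w free.

infinitely many solutions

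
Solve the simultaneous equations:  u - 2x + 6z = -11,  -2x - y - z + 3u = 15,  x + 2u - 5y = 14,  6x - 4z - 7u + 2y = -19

Row-reduce:
R1 ← R1 / (-2).
R2 ← R2 + 2·R1.
R3 ← R3 − 1·R1.
R4 ← R4 − 6·R1.
R2 ← R2 / (-1).
R3 ← R3 + 5·R2.
R4 ← R4 − 2·R2.
R3 ← R3 / (38).
R1 ← R1 + 3·R3.
R2 ← R2 − 7·R3.
Rank is 3 with 4 unknowns, leaving u free.

infinitely many solutions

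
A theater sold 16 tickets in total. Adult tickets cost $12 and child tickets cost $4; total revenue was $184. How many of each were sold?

Let a = adult tickets, c = child tickets.
  c + a = 16
  12a + 4c = 184
From equation 1: a = 16 − c.
Substitute into equation 2 and solve: c = 1.
Then a = 15.

adult tickets: 15, child tickets: 1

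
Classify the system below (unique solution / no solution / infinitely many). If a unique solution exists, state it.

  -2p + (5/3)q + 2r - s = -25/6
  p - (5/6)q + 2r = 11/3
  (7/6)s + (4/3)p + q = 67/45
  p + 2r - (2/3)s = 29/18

p = 1, q = -7/5, r = 3/4, s = 4/3

Row-reduce the augmented matrix:
R1 ← R1 / (-2).
R2 ← R2 − 1·R1.
R3 ← R3 − 4/3·R1.
R4 ← R4 − 1·R1.
Swap R2 and R3.
R2 ← R2 / (19/9).
R1 ← R1 + 5/6·R2.
R4 ← R4 − 5/6·R2.
R3 ← R3 / (3).
R1 ← R1 + 9/19·R3.
R2 ← R2 − 12/19·R3.
R4 ← R4 − 47/19·R3.
R4 ← R4 / (-217/228).
R1 ← R1 − 47/76·R4.
R2 ← R2 − 13/38·R4.
R3 ← R3 + 1/6·R4.
Reading off the reduced rows gives p = 1, q = -7/5, r = 3/4, s = 4/3.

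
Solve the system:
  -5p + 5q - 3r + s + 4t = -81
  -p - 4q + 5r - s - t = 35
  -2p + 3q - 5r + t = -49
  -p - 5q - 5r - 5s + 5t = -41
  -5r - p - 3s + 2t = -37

p = 6, q = -2, r = 5, s = -2, t = -6

Row-reduce the augmented matrix:
R1 ← R1 / (-5).
R2 ← R2 + 1·R1.
R3 ← R3 + 2·R1.
R4 ← R4 + 1·R1.
R5 ← R5 + 1·R1.
R2 ← R2 / (-5).
R1 ← R1 + 1·R2.
R3 ← R3 − 1·R2.
R4 ← R4 + 6·R2.
R5 ← R5 + 1·R2.
R3 ← R3 / (-67/25).
R1 ← R1 + 13/25·R3.
R2 ← R2 + 28/25·R3.
R4 ← R4 + 278/25·R3.
R5 ← R5 + 138/25·R3.
R4 ← R4 / (-74/67).
R1 ← R1 − 11/67·R4.
R2 ← R2 − 34/67·R4.
R3 ← R3 − 16/67·R4.
R5 ← R5 + 110/67·R4.
R5 ← R5 / (-438/37).
R1 ← R1 − 95/74·R5.
R2 ← R2 − 204/37·R5.
R3 ← R3 − 96/37·R5.
R4 ← R4 + 693/74·R5.
Reading off the reduced rows gives p = 6, q = -2, r = 5, s = -2, t = -6.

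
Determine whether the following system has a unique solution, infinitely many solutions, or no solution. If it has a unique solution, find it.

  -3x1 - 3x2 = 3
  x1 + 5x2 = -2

x1 = -3/4, x2 = -1/4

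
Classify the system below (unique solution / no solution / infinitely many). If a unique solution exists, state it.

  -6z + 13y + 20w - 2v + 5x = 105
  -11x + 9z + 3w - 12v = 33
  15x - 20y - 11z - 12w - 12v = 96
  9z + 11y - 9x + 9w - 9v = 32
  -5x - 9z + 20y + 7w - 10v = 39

Row-reduce the augmented matrix:
R1 ← R1 / (5).
R2 ← R2 + 11·R1.
R3 ← R3 − 15·R1.
R4 ← R4 + 9·R1.
R5 ← R5 + 5·R1.
R2 ← R2 / (143/5).
R1 ← R1 − 13/5·R2.
R3 ← R3 + 59·R2.
R4 ← R4 − 172/5·R2.
R5 ← R5 − 33·R2.
R3 ← R3 / (-238/143).
R1 ← R1 + 9/11·R3.
R2 ← R2 + 21/143·R3.
R4 ← R4 − 465/143·R3.
R5 ← R5 + 132/13·R3.
R4 ← R4 / (8861/238).
R1 ← R1 + 2985/238·R4.
R2 ← R2 + 19/34·R4.
R3 ← R3 + 3569/238·R4.
R5 ← R5 + 21360/119·R4.
R5 ← R5 / (-805542/8861).
R1 ← R1 + 27855/8861·R5.
R2 ← R2 − 16659/8861·R5.
R3 ← R3 + 40251/8861·R5.
R4 ← R4 + 16826/8861·R5.
Reading off the reduced rows gives x = 3, y = -2, z = -1, w = 5, v = -5.

x = 3, y = -2, z = -1, w = 5, v = -5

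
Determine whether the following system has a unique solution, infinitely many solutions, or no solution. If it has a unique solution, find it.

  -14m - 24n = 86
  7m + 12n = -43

infinitely many solutions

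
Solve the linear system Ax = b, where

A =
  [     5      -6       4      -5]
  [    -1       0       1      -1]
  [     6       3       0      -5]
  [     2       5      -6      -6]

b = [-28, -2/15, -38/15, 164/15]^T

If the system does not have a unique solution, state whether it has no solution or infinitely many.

x_1 = -6/5, x_2 = 8/3, x_3 = -2/3, x_4 = 2/3

Row-reduce the augmented matrix:
R1 ← R1 / (5).
R2 ← R2 + 1·R1.
R3 ← R3 − 6·R1.
R4 ← R4 − 2·R1.
R2 ← R2 / (-6/5).
R1 ← R1 + 6/5·R2.
R3 ← R3 − 51/5·R2.
R4 ← R4 − 37/5·R2.
R3 ← R3 / (21/2).
R1 ← R1 + 1·R3.
R2 ← R2 + 3/2·R3.
R4 ← R4 − 7/2·R3.
R4 ← R4 / (-11).
R1 ← R1 + 11/21·R4.
R2 ← R2 + 13/21·R4.
R3 ← R3 + 32/21·R4.
Reading off the reduced rows gives x_1 = -6/5, x_2 = 8/3, x_3 = -2/3, x_4 = 2/3.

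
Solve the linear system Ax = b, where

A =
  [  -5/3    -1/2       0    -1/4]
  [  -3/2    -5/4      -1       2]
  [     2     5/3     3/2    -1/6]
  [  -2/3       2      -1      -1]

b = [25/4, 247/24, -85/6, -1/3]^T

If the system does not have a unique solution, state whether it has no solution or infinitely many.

x_1 = -3, x_2 = -5/2, x_3 = -8/3, x_4 = 0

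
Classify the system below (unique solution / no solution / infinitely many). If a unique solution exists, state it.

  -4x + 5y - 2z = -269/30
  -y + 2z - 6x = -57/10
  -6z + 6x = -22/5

Row-reduce the augmented matrix:
R1 ← R1 / (-4).
R2 ← R2 + 6·R1.
R3 ← R3 − 6·R1.
R2 ← R2 / (-17/2).
R1 ← R1 + 5/4·R2.
R3 ← R3 − 15/2·R2.
R3 ← R3 / (-78/17).
R1 ← R1 + 4/17·R3.
R2 ← R2 + 10/17·R3.
Reading off the reduced rows gives x = 5/3, y = 1/2, z = 12/5.

x = 5/3, y = 1/2, z = 12/5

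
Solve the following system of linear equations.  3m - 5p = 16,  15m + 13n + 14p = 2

Row-reduce:
R1 ← R1 / (3).
R2 ← R2 − 15·R1.
R2 ← R2 / (13).
Rank is 2 with 3 unknowns, leaving p free.

infinitely many solutions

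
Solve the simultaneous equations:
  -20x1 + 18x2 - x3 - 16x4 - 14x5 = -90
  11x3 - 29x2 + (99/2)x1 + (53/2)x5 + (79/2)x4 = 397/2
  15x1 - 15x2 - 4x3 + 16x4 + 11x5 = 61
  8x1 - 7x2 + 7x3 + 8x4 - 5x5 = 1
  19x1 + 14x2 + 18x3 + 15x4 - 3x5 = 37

infinitely many solutions

Row-reduce:
R1 ← R1 / (-20).
R2 ← R2 − 99/2·R1.
R3 ← R3 − 15·R1.
R4 ← R4 − 8·R1.
R5 ← R5 − 19·R1.
R2 ← R2 / (311/20).
R1 ← R1 + 9/10·R2.
R3 ← R3 + 3/2·R2.
R4 ← R4 − 1/5·R2.
R5 ← R5 − 311/10·R2.
R3 ← R3 / (-2443/622).
R1 ← R1 − 169/311·R3.
R2 ← R2 − 341/622·R3.
R4 ← R4 − 4037/622·R3.
R4 ← R4 / (20021/2443).
R1 ← R1 − 3289/2443·R4.
R2 ← R2 − 1345/2443·R4.
R3 ← R3 + 2482/2443·R4.
Rank is 4 with 5 unknowns, leaving x5 free.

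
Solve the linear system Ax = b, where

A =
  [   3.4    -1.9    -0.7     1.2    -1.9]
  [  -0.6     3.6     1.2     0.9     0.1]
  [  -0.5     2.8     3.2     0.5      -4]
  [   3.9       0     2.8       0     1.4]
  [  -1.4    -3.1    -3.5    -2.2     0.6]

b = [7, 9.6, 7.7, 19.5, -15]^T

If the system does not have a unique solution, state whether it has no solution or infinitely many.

x_1 = 5, x_2 = 4, x_3 = 0, x_4 = -2, x_5 = 0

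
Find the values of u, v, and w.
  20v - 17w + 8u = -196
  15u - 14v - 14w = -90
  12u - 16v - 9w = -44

u = -6, v = -4, w = 4

Row-reduce the augmented matrix:
R1 ← R1 / (8).
R2 ← R2 − 15·R1.
R3 ← R3 − 12·R1.
R2 ← R2 / (-103/2).
R1 ← R1 − 5/2·R2.
R3 ← R3 + 46·R2.
R3 ← R3 / (55/103).
R1 ← R1 + 259/206·R3.
R2 ← R2 + 143/412·R3.
Reading off the reduced rows gives u = -6, v = -4, w = 4.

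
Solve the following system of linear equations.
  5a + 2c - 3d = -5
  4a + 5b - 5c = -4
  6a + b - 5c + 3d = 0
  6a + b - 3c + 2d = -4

a = -1, b = -3, c = -3, d = -2

Row-reduce the augmented matrix:
R1 ← R1 / (5).
R2 ← R2 − 4·R1.
R3 ← R3 − 6·R1.
R4 ← R4 − 6·R1.
R2 ← R2 / (5).
R3 ← R3 − 1·R2.
R4 ← R4 − 1·R2.
R3 ← R3 / (-152/25).
R1 ← R1 − 2/5·R3.
R2 ← R2 + 33/25·R3.
R4 ← R4 + 102/25·R3.
R4 ← R4 / (77/76).
R1 ← R1 + 15/76·R4.
R2 ← R2 + 129/152·R4.
R3 ← R3 + 153/152·R4.
Reading off the reduced rows gives a = -1, b = -3, c = -3, d = -2.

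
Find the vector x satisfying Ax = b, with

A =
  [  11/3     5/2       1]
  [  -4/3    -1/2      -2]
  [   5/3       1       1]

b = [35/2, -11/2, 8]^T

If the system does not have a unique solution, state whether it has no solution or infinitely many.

no solution

Row-reduce:
R1 ← R1 / (11/3).
R2 ← R2 + 4/3·R1.
R3 ← R3 − 5/3·R1.
R2 ← R2 / (9/22).
R1 ← R1 − 15/22·R2.
R3 ← R3 + 3/22·R2.
Row 3 reduces to 0 = 1/3, a contradiction. The system is inconsistent.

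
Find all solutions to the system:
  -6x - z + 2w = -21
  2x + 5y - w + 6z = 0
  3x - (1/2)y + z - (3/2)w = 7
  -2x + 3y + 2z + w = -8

no solution

Row-reduce:
R1 ← R1 / (-6).
R2 ← R2 − 2·R1.
R3 ← R3 − 3·R1.
R4 ← R4 + 2·R1.
R2 ← R2 / (5).
R3 ← R3 + 1/2·R2.
R4 ← R4 − 3·R2.
R3 ← R3 / (16/15).
R1 ← R1 − 1/6·R3.
R2 ← R2 − 17/15·R3.
R4 ← R4 + 16/15·R3.
Row 4 reduces to 0 = -1, a contradiction. The system is inconsistent.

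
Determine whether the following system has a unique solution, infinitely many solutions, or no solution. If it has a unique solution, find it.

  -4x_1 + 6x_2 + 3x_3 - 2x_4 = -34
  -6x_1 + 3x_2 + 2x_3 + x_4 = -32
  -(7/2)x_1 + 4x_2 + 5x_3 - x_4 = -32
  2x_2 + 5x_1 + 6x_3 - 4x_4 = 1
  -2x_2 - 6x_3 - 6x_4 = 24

Row-reduce:
R1 ← R1 / (-4).
R2 ← R2 + 6·R1.
R3 ← R3 + 7/2·R1.
R4 ← R4 − 5·R1.
R2 ← R2 / (-6).
R1 ← R1 + 3/2·R2.
R3 ← R3 + 5/4·R2.
R4 ← R4 − 19/2·R2.
R5 ← R5 + 2·R2.
R3 ← R3 / (139/48).
R1 ← R1 + 1/8·R3.
R2 ← R2 − 5/12·R3.
R4 ← R4 − 139/24·R3.
R5 ← R5 + 31/6·R3.
Swap R4 and R5.
R4 ← R4 / (-1040/139).
R1 ← R1 + 70/139·R4.
R2 ← R2 + 91/139·R4.
R3 ← R3 + 4/139·R4.
Row 5 reduces to 0 = 1, a contradiction. The system is inconsistent.

no solution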